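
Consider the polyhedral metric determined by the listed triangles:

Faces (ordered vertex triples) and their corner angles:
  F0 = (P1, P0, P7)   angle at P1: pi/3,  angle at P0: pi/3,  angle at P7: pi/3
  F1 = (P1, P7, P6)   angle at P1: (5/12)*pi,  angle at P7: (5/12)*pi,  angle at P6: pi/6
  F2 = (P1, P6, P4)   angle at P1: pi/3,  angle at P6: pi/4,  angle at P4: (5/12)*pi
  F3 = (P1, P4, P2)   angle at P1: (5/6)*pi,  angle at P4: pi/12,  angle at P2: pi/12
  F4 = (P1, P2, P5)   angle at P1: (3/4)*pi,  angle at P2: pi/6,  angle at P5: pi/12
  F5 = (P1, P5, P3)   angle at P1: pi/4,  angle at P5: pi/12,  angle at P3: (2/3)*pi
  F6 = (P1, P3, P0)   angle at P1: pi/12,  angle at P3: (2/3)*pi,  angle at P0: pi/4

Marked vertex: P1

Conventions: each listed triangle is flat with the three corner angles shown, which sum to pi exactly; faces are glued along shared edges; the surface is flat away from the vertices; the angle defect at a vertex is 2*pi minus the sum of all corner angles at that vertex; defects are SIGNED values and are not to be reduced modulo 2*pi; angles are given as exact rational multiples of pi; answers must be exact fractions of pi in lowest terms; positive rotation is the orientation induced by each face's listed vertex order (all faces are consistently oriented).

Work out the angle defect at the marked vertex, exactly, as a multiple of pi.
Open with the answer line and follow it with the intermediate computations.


Answer: defect(P1) = -pi

Sum of corner angles at P1: 3*pi
defect = 2*pi - 3*pi


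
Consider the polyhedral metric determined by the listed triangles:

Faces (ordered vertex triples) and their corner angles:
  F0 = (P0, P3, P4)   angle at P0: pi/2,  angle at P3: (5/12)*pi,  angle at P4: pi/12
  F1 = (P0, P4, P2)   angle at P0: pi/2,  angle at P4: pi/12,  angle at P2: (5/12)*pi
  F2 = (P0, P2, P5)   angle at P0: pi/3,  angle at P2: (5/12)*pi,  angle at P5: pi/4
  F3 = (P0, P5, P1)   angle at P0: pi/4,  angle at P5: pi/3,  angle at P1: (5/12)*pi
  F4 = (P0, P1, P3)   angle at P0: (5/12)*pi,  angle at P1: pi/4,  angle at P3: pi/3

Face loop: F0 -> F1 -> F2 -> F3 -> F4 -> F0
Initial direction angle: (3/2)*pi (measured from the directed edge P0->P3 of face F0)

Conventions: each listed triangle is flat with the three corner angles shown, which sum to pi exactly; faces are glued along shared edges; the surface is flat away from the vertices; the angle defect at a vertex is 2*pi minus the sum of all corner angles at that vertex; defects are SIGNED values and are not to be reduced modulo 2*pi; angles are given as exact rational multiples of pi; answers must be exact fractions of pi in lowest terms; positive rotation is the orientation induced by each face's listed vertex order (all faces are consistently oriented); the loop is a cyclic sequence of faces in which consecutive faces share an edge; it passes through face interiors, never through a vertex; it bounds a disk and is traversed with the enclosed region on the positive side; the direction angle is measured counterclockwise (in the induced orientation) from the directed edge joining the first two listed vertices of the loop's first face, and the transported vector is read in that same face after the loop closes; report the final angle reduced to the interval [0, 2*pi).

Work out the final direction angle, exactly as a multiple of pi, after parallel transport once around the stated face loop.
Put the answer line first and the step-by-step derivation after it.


Answer: final direction angle = (3/2)*pi

enclosed vertex P0: corner angles sum to 2*pi, defect = 2*pi - 2*pi = 0
the final direction is the initial angle plus the enclosed defects, taken mod 2*pi in the induced orientation
final angle = (3/2)*pi + 0 = (3/2)*pi (mod 2*pi)


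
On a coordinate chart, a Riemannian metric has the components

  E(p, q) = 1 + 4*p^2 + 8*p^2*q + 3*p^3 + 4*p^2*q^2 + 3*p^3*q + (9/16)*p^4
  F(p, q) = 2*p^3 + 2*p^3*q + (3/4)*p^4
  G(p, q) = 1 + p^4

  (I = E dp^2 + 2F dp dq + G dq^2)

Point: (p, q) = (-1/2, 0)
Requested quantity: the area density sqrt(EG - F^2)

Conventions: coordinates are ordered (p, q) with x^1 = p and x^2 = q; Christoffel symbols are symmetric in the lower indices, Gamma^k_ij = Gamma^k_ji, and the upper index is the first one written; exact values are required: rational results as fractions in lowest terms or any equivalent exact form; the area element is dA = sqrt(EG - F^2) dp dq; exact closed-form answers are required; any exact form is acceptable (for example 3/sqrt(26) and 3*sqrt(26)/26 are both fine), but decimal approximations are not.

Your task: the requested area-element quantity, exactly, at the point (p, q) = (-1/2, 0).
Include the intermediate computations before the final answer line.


E = 425/256, F = -13/64, G = 17/16; EG - F^2 = 441/256

Answer: sqrt(EG - F^2) = 21/16


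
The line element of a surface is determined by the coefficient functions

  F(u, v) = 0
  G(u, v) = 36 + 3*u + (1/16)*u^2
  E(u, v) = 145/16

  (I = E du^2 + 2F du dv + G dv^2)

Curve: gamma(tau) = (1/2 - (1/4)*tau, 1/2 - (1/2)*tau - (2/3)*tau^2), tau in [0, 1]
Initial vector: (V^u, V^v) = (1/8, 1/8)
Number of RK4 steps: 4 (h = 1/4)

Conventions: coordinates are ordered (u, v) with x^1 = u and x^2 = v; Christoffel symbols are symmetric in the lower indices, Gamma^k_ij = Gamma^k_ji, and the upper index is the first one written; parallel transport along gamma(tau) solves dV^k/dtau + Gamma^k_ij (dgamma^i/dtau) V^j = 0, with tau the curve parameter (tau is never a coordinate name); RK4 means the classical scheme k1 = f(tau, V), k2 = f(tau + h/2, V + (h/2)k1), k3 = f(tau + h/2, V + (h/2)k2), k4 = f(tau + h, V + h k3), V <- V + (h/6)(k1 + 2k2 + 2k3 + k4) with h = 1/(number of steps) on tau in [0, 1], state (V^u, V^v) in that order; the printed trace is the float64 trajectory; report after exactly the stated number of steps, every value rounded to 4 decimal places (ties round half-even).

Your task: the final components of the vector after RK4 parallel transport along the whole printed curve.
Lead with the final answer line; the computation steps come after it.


Answer: V^u = 0.0998, V^v = 0.1317

gamma'(tau) = (-1/4, -1/2 - (4/3)*tau); f(tau, V)^k = -Gamma^k_ij(gamma(tau)) gamma'^i(tau) V^j; h = 1/4; intermediate values shown to 6 dp
curve data and Christoffel symbols at the stage parameters:
  tau = 0.000000: gamma = (0.500000, 0.500000), gamma' = (-0.250000, -0.500000); Gamma_uuu = 0.000000, Gamma_uuv = 0.000000, Gamma_uvv = -0.168966, Gamma_vuu = 0.000000, Gamma_vuv = 0.040816, Gamma_vvv = 0.000000
  tau = 0.125000: gamma = (0.468750, 0.427083), gamma' = (-0.250000, -0.666667); Gamma_uuu = 0.000000, Gamma_uuv = 0.000000, Gamma_uvv = -0.168750, Gamma_vuu = 0.000000, Gamma_vuv = 0.040868, Gamma_vvv = 0.000000
  tau = 0.250000: gamma = (0.437500, 0.333333), gamma' = (-0.250000, -0.833333); Gamma_uuu = 0.000000, Gamma_uuv = 0.000000, Gamma_uvv = -0.168534, Gamma_vuu = 0.000000, Gamma_vuv = 0.040921, Gamma_vvv = 0.000000
  tau = 0.375000: gamma = (0.406250, 0.218750), gamma' = (-0.250000, -1.000000); Gamma_uuu = 0.000000, Gamma_uuv = 0.000000, Gamma_uvv = -0.168319, Gamma_vuu = 0.000000, Gamma_vuv = 0.040973, Gamma_vvv = 0.000000
  tau = 0.500000: gamma = (0.375000, 0.083333), gamma' = (-0.250000, -1.166667); Gamma_uuu = 0.000000, Gamma_uuv = 0.000000, Gamma_uvv = -0.168103, Gamma_vuu = 0.000000, Gamma_vuv = 0.041026, Gamma_vvv = 0.000000
  tau = 0.625000: gamma = (0.343750, -0.072917), gamma' = (-0.250000, -1.333333); Gamma_uuu = 0.000000, Gamma_uuv = 0.000000, Gamma_uvv = -0.167888, Gamma_vuu = 0.000000, Gamma_vuv = 0.041078, Gamma_vvv = 0.000000
  tau = 0.750000: gamma = (0.312500, -0.250000), gamma' = (-0.250000, -1.500000); Gamma_uuu = 0.000000, Gamma_uuv = 0.000000, Gamma_uvv = -0.167672, Gamma_vuu = 0.000000, Gamma_vuv = 0.041131, Gamma_vvv = 0.000000
  tau = 0.875000: gamma = (0.281250, -0.447917), gamma' = (-0.250000, -1.666667); Gamma_uuu = 0.000000, Gamma_uuv = 0.000000, Gamma_uvv = -0.167457, Gamma_vuu = 0.000000, Gamma_vuv = 0.041184, Gamma_vvv = 0.000000
  tau = 1.000000: gamma = (0.250000, -0.666667), gamma' = (-0.250000, -1.833333); Gamma_uuu = 0.000000, Gamma_uuv = 0.000000, Gamma_uvv = -0.167241, Gamma_vuu = 0.000000, Gamma_vuv = 0.041237, Gamma_vvv = 0.000000
step 0: V^u = 0.1250, V^v = 0.1250
step 1: k1 = (-0.010560, 0.003827), k2 = (-0.014116, 0.004652), k3 = (-0.014128, 0.004641), k4 = (-0.017719, 0.005433); V <- V + (h/6)(k1 + 2k2 + 2k3 + k4): V^u = 0.1215, V^v = 0.1262
step 2: k1 = (-0.017719, 0.005433), k2 = (-0.021349, 0.006185), k3 = (-0.021365, 0.006168), k4 = (-0.025045, 0.006868); V <- V + (h/6)(k1 + 2k2 + 2k3 + k4): V^u = 0.1161, V^v = 0.1277
step 3: k1 = (-0.025045, 0.006868), k2 = (-0.028778, 0.007509), k3 = (-0.028796, 0.007484), k4 = (-0.032589, 0.008053); V <- V + (h/6)(k1 + 2k2 + 2k3 + k4): V^u = 0.1089, V^v = 0.1296
step 4: k1 = (-0.032589, 0.008053), k2 = (-0.036444, 0.008542), k3 = (-0.036461, 0.008509), k4 = (-0.040381, 0.008904); V <- V + (h/6)(k1 + 2k2 + 2k3 + k4): V^u = 0.0998, V^v = 0.1317


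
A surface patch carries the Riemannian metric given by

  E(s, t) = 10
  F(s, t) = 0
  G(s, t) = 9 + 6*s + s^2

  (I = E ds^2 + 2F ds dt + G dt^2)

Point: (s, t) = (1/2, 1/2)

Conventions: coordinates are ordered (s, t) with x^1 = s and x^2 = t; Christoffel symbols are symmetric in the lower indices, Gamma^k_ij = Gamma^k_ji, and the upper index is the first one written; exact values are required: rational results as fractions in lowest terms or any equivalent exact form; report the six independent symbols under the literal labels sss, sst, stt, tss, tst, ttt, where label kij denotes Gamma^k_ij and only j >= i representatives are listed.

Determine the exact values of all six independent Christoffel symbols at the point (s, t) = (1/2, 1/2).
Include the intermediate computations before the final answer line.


E = 10, F = 0, G = 49/4 at the point
E_s = 0, E_t = 0, F_s = 0, F_t = 0, G_s = 7, G_t = 0
EG - F^2 = 245/2;  g^inv = (2/245) * [[49/4, 0], [0, 10]]
first-kind symbols [ij,l] = (1/2)(d_i g_jl + d_j g_il - d_l g_ij): [ss,s] = E_s/2 = 0, [ss,t] = F_s - E_t/2 = 0, [st,s] = E_t/2 = 0, [st,t] = G_s/2 = 7/2, [tt,s] = F_t - G_s/2 = -7/2, [tt,t] = G_t/2 = 0
Gamma^s_ij = (G*[ij,s] - F*[ij,t])/(EG - F^2), Gamma^t_ij = (E*[ij,t] - F*[ij,s])/(EG - F^2)

Answer: Gamma_sss = 0, Gamma_sst = 0, Gamma_stt = -7/20, Gamma_tss = 0, Gamma_tst = 2/7, Gamma_ttt = 0


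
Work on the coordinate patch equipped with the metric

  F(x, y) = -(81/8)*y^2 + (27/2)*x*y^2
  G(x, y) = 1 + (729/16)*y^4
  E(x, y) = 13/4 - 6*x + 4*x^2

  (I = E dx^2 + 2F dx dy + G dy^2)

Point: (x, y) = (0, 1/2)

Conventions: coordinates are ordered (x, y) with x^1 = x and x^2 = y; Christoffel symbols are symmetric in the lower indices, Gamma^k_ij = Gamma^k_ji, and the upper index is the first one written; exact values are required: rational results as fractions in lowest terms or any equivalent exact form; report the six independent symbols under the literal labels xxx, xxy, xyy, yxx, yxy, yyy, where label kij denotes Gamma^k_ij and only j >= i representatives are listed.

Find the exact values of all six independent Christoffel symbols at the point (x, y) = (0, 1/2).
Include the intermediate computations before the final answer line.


E = 13/4, F = -81/32, G = 985/256 at the point
E_x = -6, E_y = 0, F_x = 27/8, F_y = -81/8, G_x = 0, G_y = 729/32
EG - F^2 = 1561/256;  g^inv = (256/1561) * [[985/256, 81/32], [81/32, 13/4]]
first-kind symbols [ij,l] = (1/2)(d_i g_jl + d_j g_il - d_l g_ij): [xx,x] = E_x/2 = -3, [xx,y] = F_x - E_y/2 = 27/8, [xy,x] = E_y/2 = 0, [xy,y] = G_x/2 = 0, [yy,x] = F_y - G_x/2 = -81/8, [yy,y] = G_y/2 = 729/64
Gamma^x_ij = (G*[ij,x] - F*[ij,y])/(EG - F^2), Gamma^y_ij = (E*[ij,y] - F*[ij,x])/(EG - F^2)

Answer: Gamma_xxx = -768/1561, Gamma_xxy = 0, Gamma_xyy = -2592/1561, Gamma_yxx = 864/1561, Gamma_yxy = 0, Gamma_yyy = 2916/1561


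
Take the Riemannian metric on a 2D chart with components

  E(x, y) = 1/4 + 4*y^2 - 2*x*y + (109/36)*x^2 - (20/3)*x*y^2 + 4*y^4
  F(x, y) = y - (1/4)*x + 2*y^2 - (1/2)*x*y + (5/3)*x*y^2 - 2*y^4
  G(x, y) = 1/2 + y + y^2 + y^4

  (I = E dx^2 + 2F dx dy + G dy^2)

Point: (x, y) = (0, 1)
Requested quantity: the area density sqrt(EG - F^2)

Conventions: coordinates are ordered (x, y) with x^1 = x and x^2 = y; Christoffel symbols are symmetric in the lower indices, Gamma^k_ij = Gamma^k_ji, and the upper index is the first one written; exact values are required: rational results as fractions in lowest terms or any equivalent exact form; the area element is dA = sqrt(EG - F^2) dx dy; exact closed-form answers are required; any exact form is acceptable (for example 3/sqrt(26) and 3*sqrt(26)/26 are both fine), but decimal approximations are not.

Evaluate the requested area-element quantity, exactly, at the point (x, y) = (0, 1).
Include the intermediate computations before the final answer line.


E = 33/4, F = 1, G = 7/2; EG - F^2 = 223/8

Answer: sqrt(EG - F^2) = sqrt(446)/4


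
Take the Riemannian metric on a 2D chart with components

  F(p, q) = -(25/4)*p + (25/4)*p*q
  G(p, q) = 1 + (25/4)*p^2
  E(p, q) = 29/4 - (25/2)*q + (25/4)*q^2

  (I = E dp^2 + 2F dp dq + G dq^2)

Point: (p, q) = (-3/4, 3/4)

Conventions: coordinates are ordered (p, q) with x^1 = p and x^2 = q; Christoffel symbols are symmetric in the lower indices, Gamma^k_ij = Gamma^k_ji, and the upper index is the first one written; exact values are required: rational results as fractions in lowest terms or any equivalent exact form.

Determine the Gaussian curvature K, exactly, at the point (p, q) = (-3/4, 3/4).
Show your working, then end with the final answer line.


E = 89/64, F = 75/64, G = 289/64, EG - F^2 = 157/32 at the point
E_p = 0, E_q = -25/8, F_p = -25/16, F_q = -75/16, G_p = -75/8, G_q = 0
E_qq = 25/2, F_pq = 25/4, G_pp = 25/2
Using the Brioschi determinant formula for K from the metric derivatives:
M1 = [[-E_qq/2 + F_pq - G_pp/2, E_p/2, F_p - E_q/2], [F_q - G_p/2, E, F], [G_q/2, F, G]] = [[-25/4, 0, 0], [0, 89/64, 75/64], [0, 75/64, 289/64]]; det M1 = -3925/128
M2 = [[0, E_q/2, G_p/2], [E_q/2, E, F], [G_p/2, F, G]] = [[0, -25/16, -75/16], [-25/16, 89/64, 75/64], [-75/16, 75/64, 289/64]]; det M2 = -3125/128
det M1 - det M2 = -25/4; K = -25/4 / (157/32)^2 = -6400/24649

Answer: K = -6400/24649


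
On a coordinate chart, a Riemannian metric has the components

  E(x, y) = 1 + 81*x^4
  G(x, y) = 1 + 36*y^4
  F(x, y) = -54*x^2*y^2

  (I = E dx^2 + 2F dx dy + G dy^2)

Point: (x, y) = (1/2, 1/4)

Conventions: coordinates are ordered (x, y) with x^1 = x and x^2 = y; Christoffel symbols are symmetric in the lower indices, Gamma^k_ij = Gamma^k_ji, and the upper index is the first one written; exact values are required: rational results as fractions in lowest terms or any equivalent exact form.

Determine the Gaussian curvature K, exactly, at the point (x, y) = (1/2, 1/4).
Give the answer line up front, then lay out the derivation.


Answer: K = -110592/157609

E = 97/16, F = -27/32, G = 73/64, EG - F^2 = 397/64 at the point
E_x = 81/2, E_y = 0, F_x = -27/8, F_y = -27/4, G_x = 0, G_y = 9/4
E_yy = 0, F_xy = -27, G_xx = 0
Compute both Brioschi determinants and normalise by (EG - F^2)^2.
M1 = [[-E_yy/2 + F_xy - G_xx/2, E_x/2, F_x - E_y/2], [F_y - G_x/2, E, F], [G_y/2, F, G]] = [[-27, 81/4, -27/8], [-27/4, 97/16, -27/32], [9/8, -27/32, 73/64]]; det M1 = -27
M2 = [[0, E_y/2, G_x/2], [E_y/2, E, F], [G_x/2, F, G]] = [[0, 0, 0], [0, 97/16, -27/32], [0, -27/32, 73/64]]; det M2 = 0
det M1 - det M2 = -27; K = -27 / (397/64)^2 = -110592/157609


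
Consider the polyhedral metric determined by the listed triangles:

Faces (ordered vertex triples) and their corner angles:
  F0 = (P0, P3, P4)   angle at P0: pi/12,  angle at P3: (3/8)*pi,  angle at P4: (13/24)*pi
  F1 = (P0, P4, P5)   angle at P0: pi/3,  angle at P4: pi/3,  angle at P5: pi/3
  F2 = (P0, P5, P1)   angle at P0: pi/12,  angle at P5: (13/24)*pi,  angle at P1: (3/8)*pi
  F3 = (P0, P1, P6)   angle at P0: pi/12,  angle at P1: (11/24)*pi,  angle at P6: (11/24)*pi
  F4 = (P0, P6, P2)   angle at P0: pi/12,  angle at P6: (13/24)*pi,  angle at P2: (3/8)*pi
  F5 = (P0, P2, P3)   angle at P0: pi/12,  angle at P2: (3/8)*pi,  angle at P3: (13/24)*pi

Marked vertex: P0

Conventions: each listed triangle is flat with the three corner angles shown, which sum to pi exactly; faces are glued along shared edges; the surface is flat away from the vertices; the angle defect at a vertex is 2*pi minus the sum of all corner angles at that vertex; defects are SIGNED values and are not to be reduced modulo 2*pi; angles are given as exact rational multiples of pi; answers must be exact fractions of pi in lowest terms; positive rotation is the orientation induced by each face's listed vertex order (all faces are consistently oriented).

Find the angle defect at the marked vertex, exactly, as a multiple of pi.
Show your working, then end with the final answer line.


Sum of corner angles at P0: (3/4)*pi
defect = 2*pi - (3/4)*pi

Answer: defect(P0) = (5/4)*pi


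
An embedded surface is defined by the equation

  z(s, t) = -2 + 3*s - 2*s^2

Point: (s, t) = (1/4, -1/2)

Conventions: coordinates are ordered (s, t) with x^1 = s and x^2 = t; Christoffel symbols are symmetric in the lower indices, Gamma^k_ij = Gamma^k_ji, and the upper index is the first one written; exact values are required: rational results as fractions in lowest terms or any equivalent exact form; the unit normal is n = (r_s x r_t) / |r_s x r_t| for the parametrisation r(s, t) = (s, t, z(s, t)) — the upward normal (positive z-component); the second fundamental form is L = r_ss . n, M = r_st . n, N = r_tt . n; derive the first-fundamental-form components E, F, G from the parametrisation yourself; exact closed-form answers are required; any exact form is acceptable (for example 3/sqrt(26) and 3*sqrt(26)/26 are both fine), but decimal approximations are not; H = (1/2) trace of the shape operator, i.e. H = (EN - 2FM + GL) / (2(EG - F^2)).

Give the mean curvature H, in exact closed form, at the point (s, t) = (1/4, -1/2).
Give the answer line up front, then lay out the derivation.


Answer: H = -2*sqrt(5)/25

z_s = 2, z_t = 0, z_ss = -4, z_st = 0, z_tt = 0
E = 5, F = 0, G = 1; answer radicand W^2 = 5
unnormalised second-form numerators: l = -4, m = 0, n = 0; L = l/sqrt(5), and similarly M = m/sqrt(W^2), N = n/sqrt(W^2)
H = (E*n - 2*F*m + G*l) / (2*(EG - F^2)*sqrt(W^2)); E*n - 2*F*m + G*l = -4, EG - F^2 = 5, so H = (-2/5)/sqrt(5)


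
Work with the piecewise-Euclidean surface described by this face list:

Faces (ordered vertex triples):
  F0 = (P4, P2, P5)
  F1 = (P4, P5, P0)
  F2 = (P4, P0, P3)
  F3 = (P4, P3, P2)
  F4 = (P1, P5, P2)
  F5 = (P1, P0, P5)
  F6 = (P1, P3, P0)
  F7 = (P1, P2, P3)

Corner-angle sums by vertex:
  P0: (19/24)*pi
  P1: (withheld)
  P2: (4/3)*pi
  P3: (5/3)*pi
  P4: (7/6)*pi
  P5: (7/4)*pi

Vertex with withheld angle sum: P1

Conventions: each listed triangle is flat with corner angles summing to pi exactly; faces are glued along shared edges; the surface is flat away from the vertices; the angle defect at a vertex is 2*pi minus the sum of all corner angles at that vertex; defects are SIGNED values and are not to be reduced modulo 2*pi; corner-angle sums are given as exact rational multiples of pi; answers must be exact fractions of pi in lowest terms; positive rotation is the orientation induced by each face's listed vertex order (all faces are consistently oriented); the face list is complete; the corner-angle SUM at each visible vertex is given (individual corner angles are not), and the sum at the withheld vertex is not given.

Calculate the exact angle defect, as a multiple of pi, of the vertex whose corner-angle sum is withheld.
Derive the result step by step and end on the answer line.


V = 6, E = 12, F = 8; chi = V - E + F = 2
Gauss-Bonnet: total defect = 2*pi*chi = 4*pi; visible defects sum to (79/24)*pi

Answer: defect(P1) = (17/24)*pi


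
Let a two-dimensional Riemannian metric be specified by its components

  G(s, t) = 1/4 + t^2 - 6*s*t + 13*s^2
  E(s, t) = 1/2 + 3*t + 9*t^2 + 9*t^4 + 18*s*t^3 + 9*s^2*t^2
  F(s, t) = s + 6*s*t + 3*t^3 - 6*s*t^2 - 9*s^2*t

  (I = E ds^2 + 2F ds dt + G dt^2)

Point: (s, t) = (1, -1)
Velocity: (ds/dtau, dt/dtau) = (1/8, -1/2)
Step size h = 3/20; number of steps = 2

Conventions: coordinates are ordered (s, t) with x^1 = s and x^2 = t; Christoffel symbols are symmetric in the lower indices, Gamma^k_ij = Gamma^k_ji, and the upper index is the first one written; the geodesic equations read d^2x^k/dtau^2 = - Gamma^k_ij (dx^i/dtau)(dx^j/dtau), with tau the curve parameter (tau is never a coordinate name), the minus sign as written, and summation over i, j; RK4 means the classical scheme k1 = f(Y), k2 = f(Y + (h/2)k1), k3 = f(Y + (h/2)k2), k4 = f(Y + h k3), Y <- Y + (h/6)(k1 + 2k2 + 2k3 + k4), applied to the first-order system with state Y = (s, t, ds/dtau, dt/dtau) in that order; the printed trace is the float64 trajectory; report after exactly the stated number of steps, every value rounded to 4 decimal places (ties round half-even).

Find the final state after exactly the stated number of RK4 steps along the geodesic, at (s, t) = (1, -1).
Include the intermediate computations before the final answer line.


f(Y) = (ds/dtau, dt/dtau, -Gamma^s_ij Y'^i Y'^j, -Gamma^t_ij Y'^i Y'^j) with the Gammas evaluated at the stage position; h = 0.150000; intermediate values shown to 6 dp
step 0: s = 1.0000, t = -1.0000, ds/dtau = 0.1250, dt/dtau = -0.5000
step 1:
  k1: at (s, t) = (1.000000, -1.000000), (ds/dtau, dt/dtau) = (0.125000, -0.500000); Gamma_sss = 0.679953, Gamma_sst = -0.674091, Gamma_stt = 0.192263, Gamma_tss = 0.883939, Gamma_tst = 0.623681, Gamma_ttt = -0.150059; k1 = (0.125000, -0.500000, -0.142951, 0.101663)
  k2: at (s, t) = (1.009375, -1.037500), (ds/dtau, dt/dtau) = (0.114279, -0.492375); Gamma_sss = 0.692717, Gamma_sst = -0.671357, Gamma_stt = 0.325214, Gamma_tss = 0.919886, Gamma_tst = 0.597215, Gamma_ttt = -0.107156; k2 = (0.114279, -0.492375, -0.163441, 0.081173)
  k3: at (s, t) = (1.008571, -1.036928), (ds/dtau, dt/dtau) = (0.112742, -0.493912); Gamma_sss = 0.692939, Gamma_sst = -0.671958, Gamma_stt = 0.324715, Gamma_tss = 0.920271, Gamma_tst = 0.597517, Gamma_ttt = -0.107387; k3 = (0.112742, -0.493912, -0.162857, 0.081045)
  k4: at (s, t) = (1.016911, -1.074087), (ds/dtau, dt/dtau) = (0.100571, -0.487843); Gamma_sss = 0.708521, Gamma_sst = -0.676884, Gamma_stt = 0.449968, Gamma_tss = 0.960127, Gamma_tst = 0.569148, Gamma_ttt = -0.060353; k4 = (0.100571, -0.487843, -0.180675, 0.060500)
  Y <- Y + (h/6)(k1 + 2k2 + 2k3 + k4): s = 1.0170, t = -1.0740, ds/dtau = 0.1006, dt/dtau = -0.4878
step 2:
  k1: at (s, t) = (1.016990, -1.074010), (ds/dtau, dt/dtau) = (0.100594, -0.487835); Gamma_sss = 0.708416, Gamma_sst = -0.676763, Gamma_stt = 0.449510, Gamma_tss = 0.959892, Gamma_tst = 0.569235, Gamma_ttt = -0.060534; k1 = (0.100594, -0.487835, -0.180567, 0.060561)
  k2: at (s, t) = (1.024535, -1.110598), (ds/dtau, dt/dtau) = (0.087052, -0.483293); Gamma_sss = 0.726989, Gamma_sst = -0.688859, Gamma_stt = 0.567170, Gamma_tss = 1.003473, Gamma_tst = 0.538668, Gamma_ttt = -0.009687; k2 = (0.087052, -0.483293, -0.195947, 0.039983)
  k3: at (s, t) = (1.023519, -1.110257), (ds/dtau, dt/dtau) = (0.085898, -0.484836); Gamma_sss = 0.727582, Gamma_sst = -0.689886, Gamma_stt = 0.568137, Gamma_tss = 1.004663, Gamma_tst = 0.538585, Gamma_ttt = -0.009234; k3 = (0.085898, -0.484836, -0.196381, 0.039618)
  k4: at (s, t) = (1.029875, -1.146736), (ds/dtau, dt/dtau) = (0.071137, -0.481892); Gamma_sss = 0.750469, Gamma_sst = -0.710062, Gamma_stt = 0.682048, Gamma_tss = 1.054182, Gamma_tst = 0.504429, Gamma_ttt = 0.047051; k4 = (0.071137, -0.481892, -0.210866, 0.018323)
  Y <- Y + (h/6)(k1 + 2k2 + 2k3 + k4): s = 1.0299, t = -1.1467, ds/dtau = 0.0712, dt/dtau = -0.4819

Answer: s = 1.0299, t = -1.1467, ds/dtau = 0.0712, dt/dtau = -0.4819


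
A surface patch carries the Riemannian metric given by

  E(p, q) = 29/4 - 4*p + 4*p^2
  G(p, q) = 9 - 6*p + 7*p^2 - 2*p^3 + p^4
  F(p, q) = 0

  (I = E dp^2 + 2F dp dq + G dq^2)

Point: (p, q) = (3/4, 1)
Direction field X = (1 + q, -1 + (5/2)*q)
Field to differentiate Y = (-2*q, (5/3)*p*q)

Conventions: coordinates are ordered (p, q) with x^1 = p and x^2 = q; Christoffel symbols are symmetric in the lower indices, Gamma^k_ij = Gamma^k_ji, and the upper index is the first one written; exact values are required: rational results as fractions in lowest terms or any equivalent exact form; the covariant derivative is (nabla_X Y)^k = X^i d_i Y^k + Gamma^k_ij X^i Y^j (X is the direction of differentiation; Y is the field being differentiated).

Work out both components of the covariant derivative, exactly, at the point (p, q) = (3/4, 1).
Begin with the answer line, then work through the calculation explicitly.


Answer: (nabla_X Y)^p = -6691/1664, (nabla_X Y)^q = 1843/360

E = 13/2, F = 0, G = 2025/256 at the point
E_p = 2, E_q = 0, F_p = 0, F_q = 0, G_p = 45/16, G_q = 0
EG - F^2 = 26325/512;  g^inv = (512/26325) * [[2025/256, 0], [0, 13/2]]
first-kind symbols [ij,l] = (1/2)(d_i g_jl + d_j g_il - d_l g_ij): [pp,p] = E_p/2 = 1, [pp,q] = F_p - E_q/2 = 0, [pq,p] = E_q/2 = 0, [pq,q] = G_p/2 = 45/32, [qq,p] = F_q - G_p/2 = -45/32, [qq,q] = G_q/2 = 0
Gamma^p_ij = (G*[ij,p] - F*[ij,q])/(EG - F^2), Gamma^q_ij = (E*[ij,q] - F*[ij,p])/(EG - F^2)
Gamma_ppp = 2/13, Gamma_ppq = 0, Gamma_pqq = -45/208, Gamma_qpp = 0, Gamma_qpq = 8/45, Gamma_qqq = 0
X = (2, 3/2), Y = (-2, 5/4) at the point


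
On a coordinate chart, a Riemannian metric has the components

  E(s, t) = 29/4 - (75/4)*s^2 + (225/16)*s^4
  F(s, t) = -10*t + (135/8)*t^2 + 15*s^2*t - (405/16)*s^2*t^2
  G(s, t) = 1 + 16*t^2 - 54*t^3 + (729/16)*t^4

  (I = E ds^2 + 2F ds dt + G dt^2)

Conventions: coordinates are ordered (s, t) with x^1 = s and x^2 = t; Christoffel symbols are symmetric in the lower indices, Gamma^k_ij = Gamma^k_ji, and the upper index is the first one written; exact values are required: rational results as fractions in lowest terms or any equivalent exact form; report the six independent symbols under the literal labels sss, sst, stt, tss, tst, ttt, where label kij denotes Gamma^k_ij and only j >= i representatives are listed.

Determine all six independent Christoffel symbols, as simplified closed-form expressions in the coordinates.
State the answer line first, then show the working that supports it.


Answer: Gamma_sss = (450*s^3 - 300*s)/(225*s^4 - 300*s^2 + 729*t^4 - 864*t^3 + 256*t^2 + 116), Gamma_sst = 0, Gamma_stt = (-810*s^2*t + 240*s^2 + 540*t - 160)/(225*s^4 - 300*s^2 + 729*t^4 - 864*t^3 + 256*t^2 + 116), Gamma_tss = (-810*s*t^2 + 480*s*t)/(225*s^4 - 300*s^2 + 729*t^4 - 864*t^3 + 256*t^2 + 116), Gamma_tst = 0, Gamma_ttt = (1458*t^3 - 1296*t^2 + 256*t)/(225*s^4 - 300*s^2 + 729*t^4 - 864*t^3 + 256*t^2 + 116)

E = 29/4 - (75/4)*s^2 + (225/16)*s^4; F = -10*t + (135/8)*t^2 + 15*s^2*t - (405/16)*s^2*t^2; G = 1 + 16*t^2 - 54*t^3 + (729/16)*t^4
Gamma^k_ij = (1/2) g^{kl} (d_i g_jl + d_j g_il - d_l g_ij), with g^inv = (1/(EG-F^2)) [[G, -F], [-F, E]]
first partials: E_s = -(75/2)*s + (225/4)*s^3, E_t = 0, F_s = 30*s*t - (405/8)*s*t^2, F_t = -10 + (135/4)*t + 15*s^2 - (405/8)*s^2*t, G_s = 0, G_t = 32*t - 162*t^2 + (729/4)*t^3
D = EG - F^2 = 29/4 + 16*t^2 - (75/4)*s^2 - 54*t^3 + (729/16)*t^4 + (225/16)*s^4
expanded: Gamma^s_ss = (G E_s - 2F F_s + F E_t)/(2D), Gamma^s_st = (G E_t - F G_s)/(2D), Gamma^s_tt = (2G F_t - G G_s - F G_t)/(2D), Gamma^t_ss = (2E F_s - E E_t - F E_s)/(2D), Gamma^t_st = (E G_s - F E_t)/(2D), Gamma^t_tt = (E G_t - 2F F_t + F G_s)/(2D); substitute and cancel common factors


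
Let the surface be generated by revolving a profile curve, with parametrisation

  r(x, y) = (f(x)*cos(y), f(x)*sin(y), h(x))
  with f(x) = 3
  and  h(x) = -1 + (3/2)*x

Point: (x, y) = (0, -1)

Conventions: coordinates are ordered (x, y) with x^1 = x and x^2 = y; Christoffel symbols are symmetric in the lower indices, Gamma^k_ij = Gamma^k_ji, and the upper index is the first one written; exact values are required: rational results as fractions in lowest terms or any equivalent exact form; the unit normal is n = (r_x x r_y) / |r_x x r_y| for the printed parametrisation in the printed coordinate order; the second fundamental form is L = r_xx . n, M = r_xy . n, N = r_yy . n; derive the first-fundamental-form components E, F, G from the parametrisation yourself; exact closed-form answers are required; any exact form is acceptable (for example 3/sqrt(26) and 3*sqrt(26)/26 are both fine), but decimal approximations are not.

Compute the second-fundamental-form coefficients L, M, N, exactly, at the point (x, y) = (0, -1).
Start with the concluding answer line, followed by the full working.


Answer: L = 0, M = 0, N = 3

f = 3, f' = 0, f'' = 0, h' = 3/2, h'' = 0
E = 9/4, F = 0, G = 9; answer radicand W^2 = 9/4
unnormalised second-form numerators: l = 0, m = 0, n = 9/2; L = l/sqrt(9/4), and similarly M = m/sqrt(W^2), N = n/sqrt(W^2)


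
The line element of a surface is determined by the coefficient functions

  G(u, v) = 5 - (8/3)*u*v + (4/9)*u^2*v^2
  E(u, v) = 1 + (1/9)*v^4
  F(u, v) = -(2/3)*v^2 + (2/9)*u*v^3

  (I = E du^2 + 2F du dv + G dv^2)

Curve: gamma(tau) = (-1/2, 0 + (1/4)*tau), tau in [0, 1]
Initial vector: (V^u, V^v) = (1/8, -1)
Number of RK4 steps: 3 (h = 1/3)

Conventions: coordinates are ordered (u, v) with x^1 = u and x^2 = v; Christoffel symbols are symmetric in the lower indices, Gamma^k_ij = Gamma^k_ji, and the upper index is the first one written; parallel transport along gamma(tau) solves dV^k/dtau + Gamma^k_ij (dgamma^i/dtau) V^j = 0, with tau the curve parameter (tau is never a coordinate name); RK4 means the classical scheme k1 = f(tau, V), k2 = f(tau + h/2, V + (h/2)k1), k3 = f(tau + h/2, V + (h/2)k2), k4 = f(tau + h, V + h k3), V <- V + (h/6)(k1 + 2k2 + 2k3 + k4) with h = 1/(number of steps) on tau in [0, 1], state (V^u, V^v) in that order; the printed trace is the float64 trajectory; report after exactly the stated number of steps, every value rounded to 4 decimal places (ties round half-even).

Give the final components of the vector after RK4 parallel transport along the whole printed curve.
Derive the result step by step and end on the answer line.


gamma'(tau) = (0, 1/4); f(tau, V)^k = -Gamma^k_ij(gamma(tau)) gamma'^i(tau) V^j; h = 1/3; intermediate values shown to 6 dp
curve data and Christoffel symbols at the stage parameters:
  tau = 0.000000: gamma = (-0.500000, 0.000000), gamma' = (0.000000, 0.250000); Gamma_uuu = 0.000000, Gamma_uuv = 0.000000, Gamma_uvv = 0.000000, Gamma_vuu = 0.000000, Gamma_vuv = 0.000000, Gamma_vvv = 0.133333
  tau = 0.166667: gamma = (-0.500000, 0.041667), gamma' = (0.000000, 0.250000); Gamma_uuu = 0.000000, Gamma_uuv = 0.000003, Gamma_uvv = -0.000038, Gamma_vuu = 0.000000, Gamma_vuv = -0.011065, Gamma_vvv = 0.132779
  tau = 0.333333: gamma = (-0.500000, 0.083333), gamma' = (0.000000, 0.250000); Gamma_uuu = 0.000000, Gamma_uuv = 0.000025, Gamma_uvv = -0.000151, Gamma_vuu = 0.000000, Gamma_vuv = -0.022038, Gamma_vvv = 0.132226
  tau = 0.500000: gamma = (-0.500000, 0.125000), gamma' = (0.000000, 0.250000); Gamma_uuu = 0.000000, Gamma_uuv = 0.000084, Gamma_uvv = -0.000336, Gamma_vuu = 0.000000, Gamma_vuv = -0.032919, Gamma_vvv = 0.131675
  tau = 0.666667: gamma = (-0.500000, 0.166667), gamma' = (0.000000, 0.250000); Gamma_uuu = 0.000000, Gamma_uuv = 0.000197, Gamma_uvv = -0.000591, Gamma_vuu = 0.000000, Gamma_vuv = -0.043709, Gamma_vvv = 0.131126
  tau = 0.833333: gamma = (-0.500000, 0.208333), gamma' = (0.000000, 0.250000); Gamma_uuu = 0.000000, Gamma_uuv = 0.000380, Gamma_uvv = -0.000913, Gamma_vuu = 0.000000, Gamma_vuv = -0.054407, Gamma_vvv = 0.130577
  tau = 1.000000: gamma = (-0.500000, 0.250000), gamma' = (0.000000, 0.250000); Gamma_uuu = 0.000000, Gamma_uuv = 0.000650, Gamma_uvv = -0.001300, Gamma_vuu = 0.000000, Gamma_vuv = -0.065014, Gamma_vvv = 0.130028
step 0: V^u = 0.1250, V^v = -1.0000
step 1: k1 = (0.000000, 0.033333), k2 = (-0.000010, 0.033356), k3 = (-0.000010, 0.033356), k4 = (-0.000038, 0.033378); V <- V + (h/6)(k1 + 2k2 + 2k3 + k4): V^u = 0.1250, V^v = -0.9889
step 2: k1 = (-0.000038, 0.033378), k2 = (-0.000085, 0.033398), k3 = (-0.000085, 0.033398), k4 = (-0.000151, 0.033418); V <- V + (h/6)(k1 + 2k2 + 2k3 + k4): V^u = 0.1250, V^v = -0.9777
step 3: k1 = (-0.000151, 0.033418), k2 = (-0.000234, 0.033436), k3 = (-0.000234, 0.033435), k4 = (-0.000335, 0.033451); V <- V + (h/6)(k1 + 2k2 + 2k3 + k4): V^u = 0.1249, V^v = -0.9666

Answer: V^u = 0.1249, V^v = -0.9666


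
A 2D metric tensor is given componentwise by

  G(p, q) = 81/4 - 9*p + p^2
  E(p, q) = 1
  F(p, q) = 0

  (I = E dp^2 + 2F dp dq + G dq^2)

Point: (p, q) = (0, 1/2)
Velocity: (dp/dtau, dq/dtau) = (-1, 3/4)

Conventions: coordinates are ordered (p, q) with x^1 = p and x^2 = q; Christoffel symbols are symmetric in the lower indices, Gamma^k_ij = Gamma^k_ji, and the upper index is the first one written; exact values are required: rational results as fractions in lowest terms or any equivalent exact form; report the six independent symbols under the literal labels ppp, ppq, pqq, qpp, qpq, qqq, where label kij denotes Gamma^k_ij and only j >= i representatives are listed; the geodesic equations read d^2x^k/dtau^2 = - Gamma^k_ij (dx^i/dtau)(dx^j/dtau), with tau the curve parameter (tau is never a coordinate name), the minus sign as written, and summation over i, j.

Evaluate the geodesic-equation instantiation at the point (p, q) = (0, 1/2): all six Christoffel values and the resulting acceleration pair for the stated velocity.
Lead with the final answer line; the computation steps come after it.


Answer: Gamma_ppp = 0, Gamma_ppq = 0, Gamma_pqq = 9/2, Gamma_qpp = 0, Gamma_qpq = -2/9, Gamma_qqq = 0; accelerations (d^2p/dtau^2, d^2q/dtau^2) = (-81/32, -1/3)

E = 1, F = 0, G = 81/4 at the point
E_p = 0, E_q = 0, F_p = 0, F_q = 0, G_p = -9, G_q = 0
EG - F^2 = 81/4;  g^inv = (4/81) * [[81/4, 0], [0, 1]]
first-kind symbols [ij,l] = (1/2)(d_i g_jl + d_j g_il - d_l g_ij): [pp,p] = E_p/2 = 0, [pp,q] = F_p - E_q/2 = 0, [pq,p] = E_q/2 = 0, [pq,q] = G_p/2 = -9/2, [qq,p] = F_q - G_p/2 = 9/2, [qq,q] = G_q/2 = 0
Gamma^p_ij = (G*[ij,p] - F*[ij,q])/(EG - F^2), Gamma^q_ij = (E*[ij,q] - F*[ij,p])/(EG - F^2)
Gamma_ppp = 0, Gamma_ppq = 0, Gamma_pqq = 9/2, Gamma_qpp = 0, Gamma_qpq = -2/9, Gamma_qqq = 0
d^2p/dtau^2 = -(Gamma_ppp*(-1)^2 + 2*Gamma_ppq*(-1)*(3/4) + Gamma_pqq*(3/4)^2) = -81/32
d^2q/dtau^2 = -(Gamma_qpp*(-1)^2 + 2*Gamma_qpq*(-1)*(3/4) + Gamma_qqq*(3/4)^2) = -1/3


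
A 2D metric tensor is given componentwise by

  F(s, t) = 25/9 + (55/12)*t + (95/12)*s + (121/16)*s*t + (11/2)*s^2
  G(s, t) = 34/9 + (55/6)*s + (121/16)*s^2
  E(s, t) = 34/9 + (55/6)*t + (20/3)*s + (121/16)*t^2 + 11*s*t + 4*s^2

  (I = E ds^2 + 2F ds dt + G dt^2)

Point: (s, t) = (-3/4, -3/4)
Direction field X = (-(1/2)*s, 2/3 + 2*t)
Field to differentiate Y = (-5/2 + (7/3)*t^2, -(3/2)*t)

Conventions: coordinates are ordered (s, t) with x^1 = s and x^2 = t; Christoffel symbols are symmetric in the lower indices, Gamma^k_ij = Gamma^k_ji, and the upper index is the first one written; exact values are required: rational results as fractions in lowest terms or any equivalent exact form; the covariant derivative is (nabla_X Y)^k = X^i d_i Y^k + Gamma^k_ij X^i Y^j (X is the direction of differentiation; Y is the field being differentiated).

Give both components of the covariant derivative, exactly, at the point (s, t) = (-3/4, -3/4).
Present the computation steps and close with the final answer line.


E = 10585/2304, F = 1729/2304, G = 2665/2304 at the point
E_s = -91/12, E_t = -1001/96, F_s = -1153/192, F_t = -209/192, G_s = -209/96, G_t = 0
EG - F^2 = 5473/1152;  g^inv = (1152/5473) * [[2665/2304, -1729/2304], [-1729/2304, 10585/2304]]
first-kind symbols [ij,l] = (1/2)(d_i g_jl + d_j g_il - d_l g_ij): [ss,s] = E_s/2 = -91/24, [ss,t] = F_s - E_t/2 = -19/24, [st,s] = E_t/2 = -1001/192, [st,t] = G_s/2 = -209/192, [tt,s] = F_t - G_s/2 = 0, [tt,t] = G_t/2 = 0
Gamma^s_ij = (G*[ij,s] - F*[ij,t])/(EG - F^2), Gamma^t_ij = (E*[ij,t] - F*[ij,s])/(EG - F^2)
Gamma_sss = -336/421, Gamma_sst = -462/421, Gamma_stt = 0, Gamma_tss = -912/5473, Gamma_tst = -1254/5473, Gamma_ttt = 0
X = (3/8, -5/6), Y = (-19/16, 9/8) at the point

Answer: (nabla_X Y)^s = 69643/40416, (nabla_X Y)^t = 175277/175136


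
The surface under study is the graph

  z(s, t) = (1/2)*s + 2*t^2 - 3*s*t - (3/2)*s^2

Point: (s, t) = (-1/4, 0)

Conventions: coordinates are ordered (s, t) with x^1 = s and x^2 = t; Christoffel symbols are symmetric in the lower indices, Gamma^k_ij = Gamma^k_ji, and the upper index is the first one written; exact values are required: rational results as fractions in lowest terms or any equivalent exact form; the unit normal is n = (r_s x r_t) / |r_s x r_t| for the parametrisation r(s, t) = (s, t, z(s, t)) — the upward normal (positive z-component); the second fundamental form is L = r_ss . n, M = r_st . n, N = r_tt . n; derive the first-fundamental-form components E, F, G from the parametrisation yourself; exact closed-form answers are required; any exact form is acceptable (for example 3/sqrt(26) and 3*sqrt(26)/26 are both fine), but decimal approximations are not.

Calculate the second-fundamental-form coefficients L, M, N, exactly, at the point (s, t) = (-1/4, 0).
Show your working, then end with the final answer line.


z_s = 5/4, z_t = 3/4, z_ss = -3, z_st = -3, z_tt = 4
E = 41/16, F = 15/16, G = 25/16; answer radicand W^2 = 25/8
unnormalised second-form numerators: l = -3, m = -3, n = 4; L = l/sqrt(25/8), and similarly M = m/sqrt(W^2), N = n/sqrt(W^2)

Answer: L = -6*sqrt(2)/5, M = -6*sqrt(2)/5, N = 8*sqrt(2)/5


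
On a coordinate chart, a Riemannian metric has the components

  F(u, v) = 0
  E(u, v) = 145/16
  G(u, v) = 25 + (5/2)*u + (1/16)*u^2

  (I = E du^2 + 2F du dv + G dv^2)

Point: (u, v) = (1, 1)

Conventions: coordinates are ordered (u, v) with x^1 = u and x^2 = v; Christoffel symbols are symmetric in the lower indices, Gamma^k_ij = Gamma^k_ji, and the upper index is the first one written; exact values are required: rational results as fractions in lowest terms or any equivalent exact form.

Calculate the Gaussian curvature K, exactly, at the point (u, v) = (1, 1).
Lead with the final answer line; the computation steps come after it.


Answer: K = 0

E = 145/16, F = 0, G = 441/16, EG - F^2 = 63945/256 at the point
E_u = 0, E_v = 0, F_u = 0, F_v = 0, G_u = 21/8, G_v = 0
E_vv = 0, F_uv = 0, G_uu = 1/8
K follows from Brioschi's formula, (det M1 - det M2)/(EG - F^2)^2.
M1 = [[-E_vv/2 + F_uv - G_uu/2, E_u/2, F_u - E_v/2], [F_v - G_u/2, E, F], [G_v/2, F, G]] = [[-1/16, 0, 0], [-21/16, 145/16, 0], [0, 0, 441/16]]; det M1 = -63945/4096
M2 = [[0, E_v/2, G_u/2], [E_v/2, E, F], [G_u/2, F, G]] = [[0, 0, 21/16], [0, 145/16, 0], [21/16, 0, 441/16]]; det M2 = -63945/4096
det M1 - det M2 = 0; K = 0 / (63945/256)^2 = 0


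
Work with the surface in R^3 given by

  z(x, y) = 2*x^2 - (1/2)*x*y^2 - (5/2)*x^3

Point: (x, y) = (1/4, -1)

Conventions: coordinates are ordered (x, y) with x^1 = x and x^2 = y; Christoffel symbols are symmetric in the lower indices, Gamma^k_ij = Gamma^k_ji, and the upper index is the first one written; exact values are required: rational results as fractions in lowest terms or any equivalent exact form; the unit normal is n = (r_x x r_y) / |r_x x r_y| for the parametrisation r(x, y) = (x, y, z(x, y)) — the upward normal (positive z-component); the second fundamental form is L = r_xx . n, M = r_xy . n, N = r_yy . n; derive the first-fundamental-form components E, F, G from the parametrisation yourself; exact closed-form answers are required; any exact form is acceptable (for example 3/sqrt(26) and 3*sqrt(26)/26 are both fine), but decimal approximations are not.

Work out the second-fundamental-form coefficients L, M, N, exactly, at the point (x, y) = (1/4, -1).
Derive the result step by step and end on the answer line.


z_x = 1/32, z_y = 1/4, z_xx = 1/4, z_xy = 1, z_yy = -1/4
E = 1025/1024, F = 1/128, G = 17/16; answer radicand W^2 = 1089/1024
unnormalised second-form numerators: l = 1/4, m = 1, n = -1/4; L = l/sqrt(1089/1024), and similarly M = m/sqrt(W^2), N = n/sqrt(W^2)

Answer: L = 8/33, M = 32/33, N = -8/33


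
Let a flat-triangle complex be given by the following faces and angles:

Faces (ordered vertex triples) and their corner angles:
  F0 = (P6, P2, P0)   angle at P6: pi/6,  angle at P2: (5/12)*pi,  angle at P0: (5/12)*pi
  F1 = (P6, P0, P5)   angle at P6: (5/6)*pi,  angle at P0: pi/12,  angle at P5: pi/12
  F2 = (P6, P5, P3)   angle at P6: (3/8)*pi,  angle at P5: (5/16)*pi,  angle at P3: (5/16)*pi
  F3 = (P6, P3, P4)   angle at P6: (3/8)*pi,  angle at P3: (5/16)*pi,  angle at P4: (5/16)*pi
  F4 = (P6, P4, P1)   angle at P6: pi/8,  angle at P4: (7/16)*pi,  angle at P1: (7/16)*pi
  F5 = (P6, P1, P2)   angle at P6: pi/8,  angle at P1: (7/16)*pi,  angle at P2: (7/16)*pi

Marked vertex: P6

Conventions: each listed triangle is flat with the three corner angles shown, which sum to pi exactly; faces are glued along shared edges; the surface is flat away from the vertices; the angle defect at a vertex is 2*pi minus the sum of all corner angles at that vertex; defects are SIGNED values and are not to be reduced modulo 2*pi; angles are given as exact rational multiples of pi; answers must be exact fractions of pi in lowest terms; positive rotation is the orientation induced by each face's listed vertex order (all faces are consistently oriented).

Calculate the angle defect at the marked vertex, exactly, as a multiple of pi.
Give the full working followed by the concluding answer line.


Sum of corner angles at P6: 2*pi
defect = 2*pi - 2*pi

Answer: defect(P6) = 0
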